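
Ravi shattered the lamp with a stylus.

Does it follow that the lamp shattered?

'Ravi shattered the lamp' is the causative; it entails the inchoative 'the lamp shattered'.

yes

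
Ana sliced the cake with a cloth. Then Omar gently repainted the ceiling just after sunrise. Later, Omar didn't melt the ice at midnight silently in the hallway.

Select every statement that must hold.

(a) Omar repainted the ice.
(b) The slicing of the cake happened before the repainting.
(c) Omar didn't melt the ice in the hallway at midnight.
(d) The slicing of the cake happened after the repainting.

(a) Not entailed — Omar repainted the ceiling, not the ice; the ice belongs to the melting event.
(b) Entailed — the narrative places the slicing before the repainting.
(c) Not entailed — dropping 'silently' under negation is not valid — the original leaves open that Omar melted the ice some other way.
(d) Not entailed — the narrative places the slicing before the repainting, not after.

(b)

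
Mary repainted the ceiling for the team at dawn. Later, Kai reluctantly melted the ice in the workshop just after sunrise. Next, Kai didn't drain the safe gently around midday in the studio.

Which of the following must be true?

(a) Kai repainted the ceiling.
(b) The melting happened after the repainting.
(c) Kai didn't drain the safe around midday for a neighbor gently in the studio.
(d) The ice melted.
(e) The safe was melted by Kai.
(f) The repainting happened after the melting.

(a) Not entailed — the passage has Mary repainting the ceiling, not Kai.
(b) Entailed — the narrative places the repainting before the melting.
(c) Entailed — under negation, adding a further restriction is entailed: if no such draining event occurred, none occurred for a neighbor either.
(d) Entailed — 'Kai melted the ice' is causative; it entails the inchoative 'the ice melted'.
(e) Not entailed — Kai melted the ice, not the safe; the safe belongs to the draining event.
(f) Not entailed — the narrative places the repainting before the melting, not after.

(b), (c), (d)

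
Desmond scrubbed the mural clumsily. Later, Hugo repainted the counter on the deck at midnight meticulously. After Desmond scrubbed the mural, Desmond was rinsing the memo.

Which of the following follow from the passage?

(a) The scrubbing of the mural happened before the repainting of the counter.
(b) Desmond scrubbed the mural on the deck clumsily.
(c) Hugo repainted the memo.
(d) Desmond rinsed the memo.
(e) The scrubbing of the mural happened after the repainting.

(a), (d)

(a) Entailed — the narrative places the scrubbing before the repainting.
(b) Not entailed — 'on the deck' adds information not in the original event.
(c) Not entailed — Hugo repainted the counter, not the memo; the memo belongs to the rinsing event.
(d) Entailed — 'rinse' is an activity; 'was rinsing' entails that some rinsing happened, so 'rinsed' holds.
(e) Not entailed — the narrative places the scrubbing before the repainting, not after.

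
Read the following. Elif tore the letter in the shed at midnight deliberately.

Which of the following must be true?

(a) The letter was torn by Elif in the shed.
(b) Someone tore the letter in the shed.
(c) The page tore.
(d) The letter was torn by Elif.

(a), (b), (d)

(a) Entailed — every conjunct here is already in the original tearing event.
(b) Entailed — every conjunct here is already in the original tearing event.
(c) Not entailed — the letter is what tore, not the page.
(d) Entailed — every conjunct here is already in the original tearing event.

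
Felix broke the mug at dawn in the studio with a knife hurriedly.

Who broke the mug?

'Felix' marks the agent of the breaking event.

Felix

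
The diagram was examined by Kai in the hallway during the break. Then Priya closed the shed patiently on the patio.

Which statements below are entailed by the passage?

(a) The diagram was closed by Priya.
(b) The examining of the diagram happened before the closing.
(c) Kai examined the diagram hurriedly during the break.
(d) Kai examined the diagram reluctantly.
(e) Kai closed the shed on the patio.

(a) Not entailed — Priya closed the shed, not the diagram; the diagram belongs to the examining event.
(b) Entailed — the narrative places the examining before the closing.
(c) Not entailed — 'hurriedly' adds information not in the original event.
(d) Not entailed — 'reluctantly' adds information not in the original event.
(e) Not entailed — the passage has Priya closing the shed, not Kai.

(b)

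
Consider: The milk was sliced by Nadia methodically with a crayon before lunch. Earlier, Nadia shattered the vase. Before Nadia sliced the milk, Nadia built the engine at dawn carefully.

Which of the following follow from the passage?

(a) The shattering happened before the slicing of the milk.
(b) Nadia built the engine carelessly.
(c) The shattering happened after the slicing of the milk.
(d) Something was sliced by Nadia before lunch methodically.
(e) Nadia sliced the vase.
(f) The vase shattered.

(a), (d), (f)

(a) Entailed — the narrative places the shattering before the slicing.
(b) Not entailed — 'carelessly' adds a manner not in (and inconsistent with) the original.
(c) Not entailed — the narrative places the shattering before the slicing, not after.
(d) Entailed — this follows by dropping conjuncts from the slicing event's description.
(e) Not entailed — Nadia sliced the milk, not the vase; the vase belongs to the shattering event.
(f) Entailed — 'Nadia shattered the vase' is causative; it entails the inchoative 'the vase shattered'.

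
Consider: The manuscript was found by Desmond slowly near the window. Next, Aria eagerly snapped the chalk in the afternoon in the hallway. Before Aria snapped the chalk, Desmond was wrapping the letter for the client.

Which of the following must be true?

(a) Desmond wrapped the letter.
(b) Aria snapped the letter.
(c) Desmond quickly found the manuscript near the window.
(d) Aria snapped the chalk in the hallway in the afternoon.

(a) Not entailed — 'was wrapping' is progressive on an accomplishment; it does not entail the completed 'wrapped'.
(b) Not entailed — Aria snapped the chalk, not the letter; the letter belongs to the wrapping event.
(c) Not entailed — 'quickly' adds a manner not in (and inconsistent with) the original.
(d) Entailed — the original entails any weakening of itself; this just drops 'eagerly'.

(d)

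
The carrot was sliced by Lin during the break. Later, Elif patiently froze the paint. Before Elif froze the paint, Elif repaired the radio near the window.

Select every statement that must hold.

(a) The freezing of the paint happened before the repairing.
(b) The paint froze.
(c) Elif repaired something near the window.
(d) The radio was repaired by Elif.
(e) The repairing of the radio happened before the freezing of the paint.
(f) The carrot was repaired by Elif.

(a) Not entailed — the narrative places the repairing before the freezing, not after.
(b) Entailed — 'Elif froze the paint' is causative; it entails the inchoative 'the paint froze'.
(c) Entailed — every conjunct here is already in the original repairing event.
(d) Entailed — every conjunct here is already in the original repairing event.
(e) Entailed — the narrative places the repairing before the freezing.
(f) Not entailed — Elif repaired the radio, not the carrot; the carrot belongs to the slicing event.

(b), (c), (d), (e)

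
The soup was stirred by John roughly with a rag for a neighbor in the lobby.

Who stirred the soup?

John

'John' marks the agent of the stirring event.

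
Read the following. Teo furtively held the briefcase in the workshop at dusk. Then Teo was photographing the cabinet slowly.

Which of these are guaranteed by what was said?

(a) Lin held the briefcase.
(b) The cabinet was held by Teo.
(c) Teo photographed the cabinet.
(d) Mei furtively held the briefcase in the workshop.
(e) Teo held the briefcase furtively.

(e)

(a) Not entailed — the passage has Teo holding the briefcase, not Lin.
(b) Not entailed — Teo held the briefcase, not the cabinet; the cabinet belongs to the photographing event.
(c) Not entailed — 'was photographing' is progressive on an accomplishment; it does not entail the completed 'photographed'.
(d) Not entailed — the passage has Teo holding the briefcase, not Mei.
(e) Entailed — this follows by dropping conjuncts from the holding event's description.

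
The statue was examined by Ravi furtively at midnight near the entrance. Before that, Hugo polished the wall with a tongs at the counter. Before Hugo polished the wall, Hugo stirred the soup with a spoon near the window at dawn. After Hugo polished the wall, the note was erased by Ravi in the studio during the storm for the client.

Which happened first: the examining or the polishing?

The connectives place the polishing before the examining.

the polishing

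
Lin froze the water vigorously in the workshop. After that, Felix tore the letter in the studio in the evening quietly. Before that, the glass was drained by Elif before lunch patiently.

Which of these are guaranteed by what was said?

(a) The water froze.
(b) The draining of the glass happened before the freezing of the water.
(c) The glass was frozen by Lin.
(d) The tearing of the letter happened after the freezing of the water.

(a), (d)

(a) Entailed — 'Lin froze the water' is causative; it entails the inchoative 'the water froze'.
(b) Not entailed — the narrative doesn't order the draining relative to the freezing.
(c) Not entailed — Lin froze the water, not the glass; the glass belongs to the draining event.
(d) Entailed — the narrative places the freezing before the tearing.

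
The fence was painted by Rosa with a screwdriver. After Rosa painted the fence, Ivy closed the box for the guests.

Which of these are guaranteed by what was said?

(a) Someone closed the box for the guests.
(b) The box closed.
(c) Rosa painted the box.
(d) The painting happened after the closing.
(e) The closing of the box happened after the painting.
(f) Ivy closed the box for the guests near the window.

(a) Entailed — the original entails any weakening of itself; this just generalizes the agent.
(b) Entailed — 'Ivy closed the box' is causative; it entails the inchoative 'the box closed'.
(c) Not entailed — Rosa painted the fence, not the box; the box belongs to the closing event.
(d) Not entailed — the narrative places the painting before the closing, not after.
(e) Entailed — the narrative places the painting before the closing.
(f) Not entailed — 'near the window' adds information not in the original event.

(a), (b), (e)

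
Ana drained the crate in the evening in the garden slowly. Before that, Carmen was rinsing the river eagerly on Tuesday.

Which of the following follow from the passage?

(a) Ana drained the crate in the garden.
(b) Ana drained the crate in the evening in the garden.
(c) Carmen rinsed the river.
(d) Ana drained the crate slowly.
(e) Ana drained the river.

(a), (b), (c), (d)

(a) Entailed — this follows by dropping conjuncts from the draining event's description.
(b) Entailed — this follows by dropping conjuncts from the draining event's description.
(c) Entailed — 'rinse' is an activity; 'was rinsing' entails that some rinsing happened, so 'rinsed' holds.
(d) Entailed — every conjunct here is already in the original draining event.
(e) Not entailed — Ana drained the crate, not the river; the river belongs to the rinsing event.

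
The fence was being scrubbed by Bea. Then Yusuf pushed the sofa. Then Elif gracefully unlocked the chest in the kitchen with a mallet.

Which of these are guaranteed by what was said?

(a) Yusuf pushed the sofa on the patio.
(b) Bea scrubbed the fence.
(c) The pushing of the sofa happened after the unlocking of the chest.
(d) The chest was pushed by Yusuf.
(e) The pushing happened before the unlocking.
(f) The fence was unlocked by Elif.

(b), (e)

(a) Not entailed — 'on the patio' adds information not in the original event.
(b) Entailed — 'scrub' is an activity; 'was scrubbing' entails that some scrubbing happened, so 'scrubbed' holds.
(c) Not entailed — the narrative places the pushing before the unlocking, not after.
(d) Not entailed — Yusuf pushed the sofa, not the chest; the chest belongs to the unlocking event.
(e) Entailed — the narrative places the pushing before the unlocking.
(f) Not entailed — Elif unlocked the chest, not the fence; the fence belongs to the scrubbing event.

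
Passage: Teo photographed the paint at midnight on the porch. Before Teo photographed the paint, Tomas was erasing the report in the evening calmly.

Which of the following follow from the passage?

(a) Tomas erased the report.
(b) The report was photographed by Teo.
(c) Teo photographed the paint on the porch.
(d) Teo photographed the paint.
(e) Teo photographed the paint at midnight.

(a) Not entailed — 'was erasing' is progressive on an accomplishment; it does not entail the completed 'erased'.
(b) Not entailed — Teo photographed the paint, not the report; the report belongs to the erasing event.
(c) Entailed — the original entails any weakening of itself; this just drops 'at midnight'.
(d) Entailed — this follows by dropping conjuncts from the photographing event's description.
(e) Entailed — every conjunct here is already in the original photographing event.

(c), (d), (e)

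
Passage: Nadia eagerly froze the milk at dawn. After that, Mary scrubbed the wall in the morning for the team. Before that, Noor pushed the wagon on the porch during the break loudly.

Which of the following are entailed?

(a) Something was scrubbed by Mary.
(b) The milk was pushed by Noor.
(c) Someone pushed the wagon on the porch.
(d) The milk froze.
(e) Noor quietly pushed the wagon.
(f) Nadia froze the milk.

(a), (c), (d), (f)

(a) Entailed — dropping 'for the team', 'in the morning' and generalizing the patient leaves a sub-description the original still satisfies.
(b) Not entailed — Noor pushed the wagon, not the milk; the milk belongs to the freezing event.
(c) Entailed — dropping 'during the break', 'loudly' and generalizing the agent leaves a sub-description the original still satisfies.
(d) Entailed — 'Nadia froze the milk' is causative; it entails the inchoative 'the milk froze'.
(e) Not entailed — 'quietly' adds a manner not in (and inconsistent with) the original.
(f) Entailed — dropping 'eagerly', 'at dawn' leaves a sub-description the original still satisfies.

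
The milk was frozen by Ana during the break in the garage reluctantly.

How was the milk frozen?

'reluctantly' marks the manner of the freezing event.

reluctantly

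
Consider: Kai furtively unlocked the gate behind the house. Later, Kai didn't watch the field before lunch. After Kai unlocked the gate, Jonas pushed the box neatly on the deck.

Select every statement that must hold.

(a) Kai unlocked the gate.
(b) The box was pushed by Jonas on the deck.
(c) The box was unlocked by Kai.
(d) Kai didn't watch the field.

(a) Entailed — the original entails any weakening of itself; this just drops 'furtively', 'behind the house'.
(b) Entailed — this follows by dropping conjuncts from the pushing event's description.
(c) Not entailed — Kai unlocked the gate, not the box; the box belongs to the pushing event.
(d) Not entailed — dropping 'before lunch' under negation is not valid — the original leaves open that Kai watched the field some other way.

(a), (b)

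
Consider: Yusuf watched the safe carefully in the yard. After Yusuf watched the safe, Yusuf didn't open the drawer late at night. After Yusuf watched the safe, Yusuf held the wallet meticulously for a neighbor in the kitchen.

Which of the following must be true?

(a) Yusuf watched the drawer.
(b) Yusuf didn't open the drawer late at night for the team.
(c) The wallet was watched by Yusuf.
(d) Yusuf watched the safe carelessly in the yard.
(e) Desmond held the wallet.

(a) Not entailed — Yusuf watched the safe, not the drawer; the drawer belongs to the opening event.
(b) Entailed — under negation, adding a further restriction is entailed: if no such opening event occurred, none occurred for the team either.
(c) Not entailed — Yusuf watched the safe, not the wallet; the wallet belongs to the holding event.
(d) Not entailed — 'carelessly' adds a manner not in (and inconsistent with) the original.
(e) Not entailed — the passage has Yusuf holding the wallet, not Desmond.

(b)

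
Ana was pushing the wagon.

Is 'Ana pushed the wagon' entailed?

yes

'push' is atelic; if Ana was pushing the wagon, then Ana pushed the wagon (for some time).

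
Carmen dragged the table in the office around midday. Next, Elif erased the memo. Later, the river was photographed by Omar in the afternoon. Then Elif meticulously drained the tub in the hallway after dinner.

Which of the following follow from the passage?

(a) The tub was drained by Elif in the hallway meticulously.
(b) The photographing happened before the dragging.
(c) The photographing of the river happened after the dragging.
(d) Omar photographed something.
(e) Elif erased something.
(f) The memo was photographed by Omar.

(a), (c), (d), (e)

(a) Entailed — this follows by dropping conjuncts from the draining event's description.
(b) Not entailed — the narrative places the dragging before the photographing, not after.
(c) Entailed — the narrative places the dragging before the photographing.
(d) Entailed — the original entails any weakening of itself; this just drops 'in the afternoon' and generalizes the patient.
(e) Entailed — the original entails any weakening of itself; this just generalizes the patient.
(f) Not entailed — Omar photographed the river, not the memo; the memo belongs to the erasing event.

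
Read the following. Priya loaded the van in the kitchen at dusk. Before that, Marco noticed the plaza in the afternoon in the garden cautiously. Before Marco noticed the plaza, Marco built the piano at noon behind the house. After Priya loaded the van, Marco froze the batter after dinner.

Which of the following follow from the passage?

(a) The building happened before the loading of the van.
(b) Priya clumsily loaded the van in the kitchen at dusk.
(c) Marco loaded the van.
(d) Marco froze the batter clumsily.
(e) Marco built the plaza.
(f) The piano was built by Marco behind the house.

(a), (f)

(a) Entailed — the narrative places the building before the loading.
(b) Not entailed — 'clumsily' adds information not in the original event.
(c) Not entailed — the passage has Priya loading the van, not Marco.
(d) Not entailed — 'clumsily' adds information not in the original event.
(e) Not entailed — Marco built the piano, not the plaza; the plaza belongs to the noticing event.
(f) Entailed — every conjunct here is already in the original building event.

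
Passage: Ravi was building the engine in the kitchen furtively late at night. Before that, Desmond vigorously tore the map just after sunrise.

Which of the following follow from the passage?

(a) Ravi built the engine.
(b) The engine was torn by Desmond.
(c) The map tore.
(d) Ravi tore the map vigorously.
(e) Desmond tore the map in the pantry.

(a) Not entailed — 'was building' is progressive on an accomplishment; it does not entail the completed 'built'.
(b) Not entailed — Desmond tore the map, not the engine; the engine belongs to the building event.
(c) Entailed — 'Desmond tore the map' is causative; it entails the inchoative 'the map tore'.
(d) Not entailed — the passage has Desmond tearing the map, not Ravi.
(e) Not entailed — 'in the pantry' adds information not in the original event.

(c)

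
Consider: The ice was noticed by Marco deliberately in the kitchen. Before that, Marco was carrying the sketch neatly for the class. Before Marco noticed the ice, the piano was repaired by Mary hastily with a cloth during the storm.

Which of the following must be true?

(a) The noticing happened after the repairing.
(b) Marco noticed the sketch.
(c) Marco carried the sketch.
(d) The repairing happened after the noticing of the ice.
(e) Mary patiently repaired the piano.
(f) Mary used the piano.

(a) Entailed — the narrative places the repairing before the noticing.
(b) Not entailed — Marco noticed the ice, not the sketch; the sketch belongs to the carrying event.
(c) Entailed — 'carry' is an activity; 'was carrying' entails that some carrying happened, so 'carried' holds.
(d) Not entailed — the narrative places the repairing before the noticing, not after.
(e) Not entailed — 'patiently' adds a manner not in (and inconsistent with) the original.
(f) Not entailed — the piano is the patient, not an instrument — Mary used a cloth.

(a), (c)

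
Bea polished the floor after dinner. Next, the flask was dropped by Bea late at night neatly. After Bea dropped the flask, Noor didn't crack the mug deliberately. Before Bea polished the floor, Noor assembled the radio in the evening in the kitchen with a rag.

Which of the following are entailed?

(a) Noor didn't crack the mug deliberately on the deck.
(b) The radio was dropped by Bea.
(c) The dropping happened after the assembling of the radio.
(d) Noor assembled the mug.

(a), (c)

(a) Entailed — under negation, adding a further restriction is entailed: if no such cracking event occurred, none occurred on the deck either.
(b) Not entailed — Bea dropped the flask, not the radio; the radio belongs to the assembling event.
(c) Entailed — the narrative places the assembling before the dropping.
(d) Not entailed — Noor assembled the radio, not the mug; the mug belongs to the cracking event.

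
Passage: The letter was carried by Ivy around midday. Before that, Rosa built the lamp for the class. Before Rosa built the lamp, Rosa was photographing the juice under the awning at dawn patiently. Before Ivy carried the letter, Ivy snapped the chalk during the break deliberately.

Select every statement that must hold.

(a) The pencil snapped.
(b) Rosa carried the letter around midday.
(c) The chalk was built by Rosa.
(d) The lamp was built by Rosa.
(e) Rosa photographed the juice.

(d)

(a) Not entailed — the chalk is what snapped, not the pencil.
(b) Not entailed — the passage has Ivy carrying the letter, not Rosa.
(c) Not entailed — Rosa built the lamp, not the chalk; the chalk belongs to the snapping event.
(d) Entailed — every conjunct here is already in the original building event.
(e) Not entailed — 'was photographing' is progressive on an accomplishment; it does not entail the completed 'photographed'.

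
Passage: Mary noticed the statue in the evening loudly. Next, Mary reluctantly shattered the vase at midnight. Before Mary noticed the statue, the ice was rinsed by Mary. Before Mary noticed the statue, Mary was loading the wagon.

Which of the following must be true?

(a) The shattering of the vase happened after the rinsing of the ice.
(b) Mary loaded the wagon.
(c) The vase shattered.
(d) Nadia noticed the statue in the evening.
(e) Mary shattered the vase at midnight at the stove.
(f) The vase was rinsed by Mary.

(a), (c)

(a) Entailed — the narrative places the rinsing before the shattering.
(b) Not entailed — 'was loading' is progressive on an accomplishment; it does not entail the completed 'loaded'.
(c) Entailed — 'Mary shattered the vase' is causative; it entails the inchoative 'the vase shattered'.
(d) Not entailed — the passage has Mary noticing the statue, not Nadia.
(e) Not entailed — 'at the stove' adds information not in the original event.
(f) Not entailed — Mary rinsed the ice, not the vase; the vase belongs to the shattering event.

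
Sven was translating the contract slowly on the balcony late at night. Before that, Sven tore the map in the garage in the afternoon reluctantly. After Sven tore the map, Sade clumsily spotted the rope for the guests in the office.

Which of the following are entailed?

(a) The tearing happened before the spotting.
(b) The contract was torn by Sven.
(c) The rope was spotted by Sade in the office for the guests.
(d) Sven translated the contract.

(a), (c)

(a) Entailed — the narrative places the tearing before the spotting.
(b) Not entailed — Sven tore the map, not the contract; the contract belongs to the translating event.
(c) Entailed — every conjunct here is already in the original spotting event.
(d) Not entailed — 'was translating' is progressive on an accomplishment; it does not entail the completed 'translated'.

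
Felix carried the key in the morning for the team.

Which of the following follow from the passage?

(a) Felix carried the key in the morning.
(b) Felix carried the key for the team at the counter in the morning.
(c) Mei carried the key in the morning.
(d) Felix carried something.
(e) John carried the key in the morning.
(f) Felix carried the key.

(a) Entailed — every conjunct here is already in the original carrying event.
(b) Not entailed — 'at the counter' adds information not in the original event.
(c) Not entailed — the passage has Felix carrying the key, not Mei.
(d) Entailed — dropping 'for the team', 'in the morning' and generalizing the patient leaves a sub-description the original still satisfies.
(e) Not entailed — the passage has Felix carrying the key, not John.
(f) Entailed — dropping 'for the team', 'in the morning' leaves a sub-description the original still satisfies.

(a), (d), (f)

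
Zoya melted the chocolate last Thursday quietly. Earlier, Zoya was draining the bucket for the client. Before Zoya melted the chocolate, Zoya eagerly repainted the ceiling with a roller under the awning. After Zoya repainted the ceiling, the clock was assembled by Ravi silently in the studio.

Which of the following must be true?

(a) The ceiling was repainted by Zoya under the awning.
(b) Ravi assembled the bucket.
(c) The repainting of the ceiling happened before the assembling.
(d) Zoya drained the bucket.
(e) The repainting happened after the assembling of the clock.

(a), (c)

(a) Entailed — every conjunct here is already in the original repainting event.
(b) Not entailed — Ravi assembled the clock, not the bucket; the bucket belongs to the draining event.
(c) Entailed — the narrative places the repainting before the assembling.
(d) Not entailed — 'was draining' is progressive on an accomplishment; it does not entail the completed 'drained'.
(e) Not entailed — the narrative places the repainting before the assembling, not after.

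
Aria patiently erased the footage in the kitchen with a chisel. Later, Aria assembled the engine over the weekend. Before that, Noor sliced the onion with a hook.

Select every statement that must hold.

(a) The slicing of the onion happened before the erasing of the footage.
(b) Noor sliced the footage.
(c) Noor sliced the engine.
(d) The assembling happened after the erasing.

(a) Not entailed — the narrative doesn't order the slicing relative to the erasing.
(b) Not entailed — Noor sliced the onion, not the footage; the footage belongs to the erasing event.
(c) Not entailed — Noor sliced the onion, not the engine; the engine belongs to the assembling event.
(d) Entailed — the narrative places the erasing before the assembling.

(d)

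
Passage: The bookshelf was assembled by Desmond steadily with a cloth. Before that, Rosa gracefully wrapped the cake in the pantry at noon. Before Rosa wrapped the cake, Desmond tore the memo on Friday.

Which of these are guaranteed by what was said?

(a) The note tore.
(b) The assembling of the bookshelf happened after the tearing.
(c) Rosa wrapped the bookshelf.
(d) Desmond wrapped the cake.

(b)

(a) Not entailed — the memo is what tore, not the note.
(b) Entailed — the narrative places the tearing before the assembling.
(c) Not entailed — Rosa wrapped the cake, not the bookshelf; the bookshelf belongs to the assembling event.
(d) Not entailed — the passage has Rosa wrapping the cake, not Desmond.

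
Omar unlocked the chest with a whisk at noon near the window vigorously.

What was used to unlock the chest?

a whisk

'with a whisk' marks the instrument of the unlocking event.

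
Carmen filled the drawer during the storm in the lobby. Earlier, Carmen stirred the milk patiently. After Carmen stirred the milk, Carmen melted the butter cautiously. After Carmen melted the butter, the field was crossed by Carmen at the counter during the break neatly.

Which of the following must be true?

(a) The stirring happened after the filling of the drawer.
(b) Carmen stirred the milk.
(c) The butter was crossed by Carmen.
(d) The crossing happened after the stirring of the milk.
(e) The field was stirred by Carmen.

(a) Not entailed — the narrative places the stirring before the filling, not after.
(b) Entailed — this follows by dropping conjuncts from the stirring event's description.
(c) Not entailed — Carmen crossed the field, not the butter; the butter belongs to the melting event.
(d) Entailed — the narrative places the stirring before the crossing.
(e) Not entailed — Carmen stirred the milk, not the field; the field belongs to the crossing event.

(b), (d)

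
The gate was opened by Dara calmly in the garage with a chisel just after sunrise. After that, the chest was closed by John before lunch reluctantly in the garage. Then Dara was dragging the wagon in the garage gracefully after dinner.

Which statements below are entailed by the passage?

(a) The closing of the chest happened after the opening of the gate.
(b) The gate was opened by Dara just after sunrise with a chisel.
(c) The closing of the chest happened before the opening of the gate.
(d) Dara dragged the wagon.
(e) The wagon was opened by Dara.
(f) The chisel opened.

(a) Entailed — the narrative places the opening before the closing.
(b) Entailed — this follows by dropping conjuncts from the opening event's description.
(c) Not entailed — the narrative places the opening before the closing, not after.
(d) Entailed — 'drag' is an activity; 'was dragging' entails that some dragging happened, so 'dragged' holds.
(e) Not entailed — Dara opened the gate, not the wagon; the wagon belongs to the dragging event.
(f) Not entailed — the gate is what opened, not the chisel.

(a), (b), (d)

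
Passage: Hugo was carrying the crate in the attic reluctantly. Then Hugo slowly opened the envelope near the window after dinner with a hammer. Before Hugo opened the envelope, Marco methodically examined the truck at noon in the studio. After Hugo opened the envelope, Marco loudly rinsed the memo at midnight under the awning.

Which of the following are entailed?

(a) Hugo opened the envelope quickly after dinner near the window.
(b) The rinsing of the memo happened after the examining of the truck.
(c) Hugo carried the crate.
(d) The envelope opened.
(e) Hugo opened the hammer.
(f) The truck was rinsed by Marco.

(a) Not entailed — 'quickly' adds a manner not in (and inconsistent with) the original.
(b) Entailed — the narrative places the examining before the rinsing.
(c) Entailed — 'carry' is an activity; 'was carrying' entails that some carrying happened, so 'carried' holds.
(d) Entailed — 'Hugo opened the envelope' is causative; it entails the inchoative 'the envelope opened'.
(e) Not entailed — the hammer is the instrument, not what was opened.
(f) Not entailed — Marco rinsed the memo, not the truck; the truck belongs to the examining event.

(b), (c), (d)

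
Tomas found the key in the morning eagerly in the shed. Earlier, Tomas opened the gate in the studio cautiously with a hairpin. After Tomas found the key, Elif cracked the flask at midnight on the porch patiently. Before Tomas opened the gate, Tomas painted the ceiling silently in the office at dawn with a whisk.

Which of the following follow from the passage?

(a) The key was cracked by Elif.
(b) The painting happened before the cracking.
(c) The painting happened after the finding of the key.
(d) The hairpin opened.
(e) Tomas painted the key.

(b)

(a) Not entailed — Elif cracked the flask, not the key; the key belongs to the finding event.
(b) Entailed — the narrative places the painting before the cracking.
(c) Not entailed — the narrative places the painting before the finding, not after.
(d) Not entailed — the gate is what opened, not the hairpin.
(e) Not entailed — Tomas painted the ceiling, not the key; the key belongs to the finding event.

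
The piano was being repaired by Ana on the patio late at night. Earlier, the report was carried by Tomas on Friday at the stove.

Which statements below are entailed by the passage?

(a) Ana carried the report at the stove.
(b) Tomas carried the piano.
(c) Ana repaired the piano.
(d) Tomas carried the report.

(d)

(a) Not entailed — the passage has Tomas carrying the report, not Ana.
(b) Not entailed — Tomas carried the report, not the piano; the piano belongs to the repairing event.
(c) Not entailed — 'was repairing' is progressive on an accomplishment; it does not entail the completed 'repaired'.
(d) Entailed — every conjunct here is already in the original carrying event.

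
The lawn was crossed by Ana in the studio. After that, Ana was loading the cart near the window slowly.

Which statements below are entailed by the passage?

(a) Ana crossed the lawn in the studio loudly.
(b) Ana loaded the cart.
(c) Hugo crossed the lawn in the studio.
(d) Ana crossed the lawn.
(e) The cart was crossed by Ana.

(d)

(a) Not entailed — 'loudly' adds information not in the original event.
(b) Not entailed — 'was loading' is progressive on an accomplishment; it does not entail the completed 'loaded'.
(c) Not entailed — the passage has Ana crossing the lawn, not Hugo.
(d) Entailed — dropping 'in the studio' leaves a sub-description the original still satisfies.
(e) Not entailed — Ana crossed the lawn, not the cart; the cart belongs to the loading event.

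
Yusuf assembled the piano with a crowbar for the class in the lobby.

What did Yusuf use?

'with a crowbar' marks the instrument of the assembling event.

a crowbar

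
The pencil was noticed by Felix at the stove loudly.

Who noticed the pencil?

Felix

'Felix' marks the agent of the noticing event.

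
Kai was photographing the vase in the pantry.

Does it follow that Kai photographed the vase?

no

'was photographing' is progressive; for an accomplishment like 'photograph the vase', it doesn't entail completion.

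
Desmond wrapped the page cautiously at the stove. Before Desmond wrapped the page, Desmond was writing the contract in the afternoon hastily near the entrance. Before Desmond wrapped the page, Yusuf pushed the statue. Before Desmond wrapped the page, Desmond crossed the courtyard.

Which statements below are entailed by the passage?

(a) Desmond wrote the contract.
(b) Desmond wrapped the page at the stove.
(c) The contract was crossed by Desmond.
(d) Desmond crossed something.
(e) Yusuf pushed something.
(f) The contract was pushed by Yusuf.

(b), (d), (e)

(a) Not entailed — 'was writing' is progressive on an accomplishment; it does not entail the completed 'wrote'.
(b) Entailed — this follows by dropping conjuncts from the wrapping event's description.
(c) Not entailed — Desmond crossed the courtyard, not the contract; the contract belongs to the writing event.
(d) Entailed — the original entails any weakening of itself; this just generalizes the patient.
(e) Entailed — every conjunct here is already in the original pushing event.
(f) Not entailed — Yusuf pushed the statue, not the contract; the contract belongs to the writing event.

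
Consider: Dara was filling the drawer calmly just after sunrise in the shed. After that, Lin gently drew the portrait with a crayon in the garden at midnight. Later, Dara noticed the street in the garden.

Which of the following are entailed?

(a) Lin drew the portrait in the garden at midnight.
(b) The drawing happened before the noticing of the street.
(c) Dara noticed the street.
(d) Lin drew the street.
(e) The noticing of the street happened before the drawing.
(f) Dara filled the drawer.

(a) Entailed — dropping 'with a crayon', 'gently' leaves a sub-description the original still satisfies.
(b) Entailed — the narrative places the drawing before the noticing.
(c) Entailed — every conjunct here is already in the original noticing event.
(d) Not entailed — Lin drew the portrait, not the street; the street belongs to the noticing event.
(e) Not entailed — the narrative places the drawing before the noticing, not after.
(f) Not entailed — 'was filling' is progressive on an accomplishment; it does not entail the completed 'filled'.

(a), (b), (c)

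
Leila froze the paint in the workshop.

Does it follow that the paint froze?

yes

'Leila froze the paint' is the causative; it entails the inchoative 'the paint froze'.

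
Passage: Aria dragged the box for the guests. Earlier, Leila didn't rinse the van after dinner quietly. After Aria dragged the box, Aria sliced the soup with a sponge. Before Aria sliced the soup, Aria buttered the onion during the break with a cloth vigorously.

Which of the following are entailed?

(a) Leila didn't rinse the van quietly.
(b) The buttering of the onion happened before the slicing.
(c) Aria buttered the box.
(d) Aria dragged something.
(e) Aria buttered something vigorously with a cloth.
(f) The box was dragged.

(b), (d), (e), (f)

(a) Not entailed — dropping 'after dinner' under negation is not valid — the original leaves open that Leila rinsed the van some other way.
(b) Entailed — the narrative places the buttering before the slicing.
(c) Not entailed — Aria buttered the onion, not the box; the box belongs to the dragging event.
(d) Entailed — every conjunct here is already in the original dragging event.
(e) Entailed — dropping 'during the break' and generalizing the patient leaves a sub-description the original still satisfies.
(f) Entailed — this follows by dropping conjuncts from the dragging event's description.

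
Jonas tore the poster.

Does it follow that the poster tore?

'Jonas tore the poster' is the causative; it entails the inchoative 'the poster tore'.

yes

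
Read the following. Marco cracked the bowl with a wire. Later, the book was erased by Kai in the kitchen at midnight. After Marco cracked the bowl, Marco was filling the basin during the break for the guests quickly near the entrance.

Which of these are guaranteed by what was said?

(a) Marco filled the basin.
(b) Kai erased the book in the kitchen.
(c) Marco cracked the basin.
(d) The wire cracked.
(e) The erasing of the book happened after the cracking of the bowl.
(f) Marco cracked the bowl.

(a) Not entailed — 'was filling' is progressive on an accomplishment; it does not entail the completed 'filled'.
(b) Entailed — this follows by dropping conjuncts from the erasing event's description.
(c) Not entailed — Marco cracked the bowl, not the basin; the basin belongs to the filling event.
(d) Not entailed — the bowl is what cracked, not the wire.
(e) Entailed — the narrative places the cracking before the erasing.
(f) Entailed — every conjunct here is already in the original cracking event.

(b), (e), (f)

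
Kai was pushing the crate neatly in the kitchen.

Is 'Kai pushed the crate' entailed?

yes

'push' is atelic; if Kai was pushing the crate, then Kai pushed the crate (for some time).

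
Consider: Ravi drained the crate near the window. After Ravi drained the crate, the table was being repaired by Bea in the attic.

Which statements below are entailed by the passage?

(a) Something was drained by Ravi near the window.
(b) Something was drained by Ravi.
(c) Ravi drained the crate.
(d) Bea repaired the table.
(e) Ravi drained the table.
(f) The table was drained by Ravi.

(a) Entailed — the original entails any weakening of itself; this just generalizes the patient.
(b) Entailed — this follows by dropping conjuncts from the draining event's description.
(c) Entailed — the original entails any weakening of itself; this just drops 'near the window'.
(d) Not entailed — 'was repairing' is progressive on an accomplishment; it does not entail the completed 'repaired'.
(e) Not entailed — Ravi drained the crate, not the table; the table belongs to the repairing event.
(f) Not entailed — Ravi drained the crate, not the table; the table belongs to the repairing event.

(a), (b), (c)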